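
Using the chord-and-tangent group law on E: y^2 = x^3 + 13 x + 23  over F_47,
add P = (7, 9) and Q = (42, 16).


P != Q, so use the chord formula.
s = (y2 - y1) / (x2 - x1) = (7) / (35) mod 47 = 19
x3 = s^2 - x1 - x2 mod 47 = 19^2 - 7 - 42 = 30
y3 = s (x1 - x3) - y1 mod 47 = 19 * (7 - 30) - 9 = 24

P + Q = (30, 24)


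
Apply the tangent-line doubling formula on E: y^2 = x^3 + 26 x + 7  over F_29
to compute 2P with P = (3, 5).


Doubling: s = (3 x1^2 + a) / (2 y1)
s = (3*3^2 + 26) / (2*5) mod 29 = 14
x3 = s^2 - 2 x1 mod 29 = 14^2 - 2*3 = 16
y3 = s (x1 - x3) - y1 mod 29 = 14 * (3 - 16) - 5 = 16

2P = (16, 16)


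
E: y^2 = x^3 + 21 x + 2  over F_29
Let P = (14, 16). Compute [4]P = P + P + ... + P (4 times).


k = 4 = 100_2 (binary, LSB first: 001)
Double-and-add from P = (14, 16):
  bit 0 = 0: acc unchanged = O
  bit 1 = 0: acc unchanged = O
  bit 2 = 1: acc = O + (4, 11) = (4, 11)

4P = (4, 11)


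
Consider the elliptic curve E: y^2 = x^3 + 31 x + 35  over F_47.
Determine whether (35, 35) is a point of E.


Check whether y^2 = x^3 + 31 x + 35 (mod 47) for (x, y) = (35, 35).
LHS: y^2 = 35^2 mod 47 = 3
RHS: x^3 + 31 x + 35 = 35^3 + 31*35 + 35 mod 47 = 3
LHS = RHS

Yes, on the curve


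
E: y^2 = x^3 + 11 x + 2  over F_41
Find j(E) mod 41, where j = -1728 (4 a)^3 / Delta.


Delta = -16(4 a^3 + 27 b^2) mod 41 = 8
-1728 * (4 a)^3 = -1728 * (4*11)^3 mod 41 = 2
j = 2 * 8^(-1) mod 41 = 31

j = 31 (mod 41)


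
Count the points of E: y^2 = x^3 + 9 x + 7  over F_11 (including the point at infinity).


For each x in F_11, count y with y^2 = x^3 + 9 x + 7 mod 11:
  x = 2: RHS = 0, y in [0]  -> 1 point(s)
  x = 5: RHS = 1, y in [1, 10]  -> 2 point(s)
  x = 9: RHS = 3, y in [5, 6]  -> 2 point(s)
Affine points: 5. Add the point at infinity: total = 6.

#E(F_11) = 6


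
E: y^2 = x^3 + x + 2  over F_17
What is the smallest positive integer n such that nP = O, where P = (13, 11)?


Compute successive multiples of P until we hit O:
  1P = (13, 11)
  2P = (0, 11)
  3P = (4, 6)
  4P = (15, 3)
  5P = (5, 8)
  6P = (1, 2)
  7P = (11, 16)
  8P = (12, 12)
  ... (continuing to 24P)
  24P = O

ord(P) = 24


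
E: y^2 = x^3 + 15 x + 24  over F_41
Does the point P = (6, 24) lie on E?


Check whether y^2 = x^3 + 15 x + 24 (mod 41) for (x, y) = (6, 24).
LHS: y^2 = 24^2 mod 41 = 2
RHS: x^3 + 15 x + 24 = 6^3 + 15*6 + 24 mod 41 = 2
LHS = RHS

Yes, on the curve


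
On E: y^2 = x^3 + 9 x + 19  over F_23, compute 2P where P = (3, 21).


Doubling: s = (3 x1^2 + a) / (2 y1)
s = (3*3^2 + 9) / (2*21) mod 23 = 14
x3 = s^2 - 2 x1 mod 23 = 14^2 - 2*3 = 6
y3 = s (x1 - x3) - y1 mod 23 = 14 * (3 - 6) - 21 = 6

2P = (6, 6)


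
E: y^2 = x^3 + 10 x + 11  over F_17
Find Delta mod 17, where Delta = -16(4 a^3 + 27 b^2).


4 a^3 + 27 b^2 = 4*10^3 + 27*11^2 = 4000 + 3267 = 7267
Delta = -16 * (7267) = -116272
Delta mod 17 = 8

Delta = 8 (mod 17)


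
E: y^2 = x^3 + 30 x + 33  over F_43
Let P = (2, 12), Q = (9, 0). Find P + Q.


P != Q, so use the chord formula.
s = (y2 - y1) / (x2 - x1) = (31) / (7) mod 43 = 29
x3 = s^2 - x1 - x2 mod 43 = 29^2 - 2 - 9 = 13
y3 = s (x1 - x3) - y1 mod 43 = 29 * (2 - 13) - 12 = 13

P + Q = (13, 13)


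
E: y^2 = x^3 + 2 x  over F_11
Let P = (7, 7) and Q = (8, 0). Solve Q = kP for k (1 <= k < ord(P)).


Enumerate multiples of P until we hit Q = (8, 0):
  1P = (7, 7)
  2P = (1, 5)
  3P = (8, 0)
Match found at i = 3.

k = 3


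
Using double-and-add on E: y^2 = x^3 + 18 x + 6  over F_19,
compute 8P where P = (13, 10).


k = 8 = 1000_2 (binary, LSB first: 0001)
Double-and-add from P = (13, 10):
  bit 0 = 0: acc unchanged = O
  bit 1 = 0: acc unchanged = O
  bit 2 = 0: acc unchanged = O
  bit 3 = 1: acc = O + (18, 5) = (18, 5)

8P = (18, 5)


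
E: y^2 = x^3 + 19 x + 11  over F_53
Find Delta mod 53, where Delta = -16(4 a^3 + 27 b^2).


4 a^3 + 27 b^2 = 4*19^3 + 27*11^2 = 27436 + 3267 = 30703
Delta = -16 * (30703) = -491248
Delta mod 53 = 9

Delta = 9 (mod 53)


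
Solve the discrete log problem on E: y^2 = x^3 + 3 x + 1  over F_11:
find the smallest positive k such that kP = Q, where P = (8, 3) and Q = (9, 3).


Enumerate multiples of P until we hit Q = (9, 3):
  1P = (8, 3)
  2P = (9, 3)
Match found at i = 2.

k = 2


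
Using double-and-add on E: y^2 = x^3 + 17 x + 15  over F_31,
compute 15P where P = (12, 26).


k = 15 = 1111_2 (binary, LSB first: 1111)
Double-and-add from P = (12, 26):
  bit 0 = 1: acc = O + (12, 26) = (12, 26)
  bit 1 = 1: acc = (12, 26) + (17, 28) = (22, 1)
  bit 2 = 1: acc = (22, 1) + (11, 18) = (5, 15)
  bit 3 = 1: acc = (5, 15) + (19, 25) = (17, 3)

15P = (17, 3)


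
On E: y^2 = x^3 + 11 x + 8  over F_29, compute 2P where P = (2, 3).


Doubling: s = (3 x1^2 + a) / (2 y1)
s = (3*2^2 + 11) / (2*3) mod 29 = 28
x3 = s^2 - 2 x1 mod 29 = 28^2 - 2*2 = 26
y3 = s (x1 - x3) - y1 mod 29 = 28 * (2 - 26) - 3 = 21

2P = (26, 21)


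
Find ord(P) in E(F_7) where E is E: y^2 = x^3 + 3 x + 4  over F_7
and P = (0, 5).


Compute successive multiples of P until we hit O:
  1P = (0, 5)
  2P = (1, 1)
  3P = (1, 6)
  4P = (0, 2)
  5P = O

ord(P) = 5


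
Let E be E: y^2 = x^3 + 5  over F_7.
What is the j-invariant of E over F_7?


Delta = -16(4 a^3 + 27 b^2) mod 7 = 1
-1728 * (4 a)^3 = -1728 * (4*0)^3 mod 7 = 0
j = 0 * 1^(-1) mod 7 = 0

j = 0 (mod 7)


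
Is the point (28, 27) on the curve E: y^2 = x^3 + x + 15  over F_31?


Check whether y^2 = x^3 + 1 x + 15 (mod 31) for (x, y) = (28, 27).
LHS: y^2 = 27^2 mod 31 = 16
RHS: x^3 + 1 x + 15 = 28^3 + 1*28 + 15 mod 31 = 16
LHS = RHS

Yes, on the curve


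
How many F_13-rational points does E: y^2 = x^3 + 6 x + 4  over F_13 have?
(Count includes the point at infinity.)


For each x in F_13, count y with y^2 = x^3 + 6 x + 4 mod 13:
  x = 0: RHS = 4, y in [2, 11]  -> 2 point(s)
  x = 3: RHS = 10, y in [6, 7]  -> 2 point(s)
  x = 4: RHS = 1, y in [1, 12]  -> 2 point(s)
  x = 5: RHS = 3, y in [4, 9]  -> 2 point(s)
  x = 6: RHS = 9, y in [3, 10]  -> 2 point(s)
  x = 7: RHS = 12, y in [5, 8]  -> 2 point(s)
  x = 11: RHS = 10, y in [6, 7]  -> 2 point(s)
  x = 12: RHS = 10, y in [6, 7]  -> 2 point(s)
Affine points: 16. Add the point at infinity: total = 17.

#E(F_13) = 17


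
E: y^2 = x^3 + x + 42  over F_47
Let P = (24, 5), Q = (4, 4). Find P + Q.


P != Q, so use the chord formula.
s = (y2 - y1) / (x2 - x1) = (46) / (27) mod 47 = 40
x3 = s^2 - x1 - x2 mod 47 = 40^2 - 24 - 4 = 21
y3 = s (x1 - x3) - y1 mod 47 = 40 * (24 - 21) - 5 = 21

P + Q = (21, 21)


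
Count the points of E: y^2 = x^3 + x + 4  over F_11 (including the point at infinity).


For each x in F_11, count y with y^2 = x^3 + 1 x + 4 mod 11:
  x = 0: RHS = 4, y in [2, 9]  -> 2 point(s)
  x = 2: RHS = 3, y in [5, 6]  -> 2 point(s)
  x = 3: RHS = 1, y in [1, 10]  -> 2 point(s)
  x = 9: RHS = 5, y in [4, 7]  -> 2 point(s)
Affine points: 8. Add the point at infinity: total = 9.

#E(F_11) = 9


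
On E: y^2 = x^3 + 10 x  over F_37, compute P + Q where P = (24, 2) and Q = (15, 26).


P != Q, so use the chord formula.
s = (y2 - y1) / (x2 - x1) = (24) / (28) mod 37 = 22
x3 = s^2 - x1 - x2 mod 37 = 22^2 - 24 - 15 = 1
y3 = s (x1 - x3) - y1 mod 37 = 22 * (24 - 1) - 2 = 23

P + Q = (1, 23)


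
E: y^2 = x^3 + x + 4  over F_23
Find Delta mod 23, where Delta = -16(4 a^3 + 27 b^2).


4 a^3 + 27 b^2 = 4*1^3 + 27*4^2 = 4 + 432 = 436
Delta = -16 * (436) = -6976
Delta mod 23 = 16

Delta = 16 (mod 23)


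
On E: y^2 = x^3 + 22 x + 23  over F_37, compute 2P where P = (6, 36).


Doubling: s = (3 x1^2 + a) / (2 y1)
s = (3*6^2 + 22) / (2*36) mod 37 = 9
x3 = s^2 - 2 x1 mod 37 = 9^2 - 2*6 = 32
y3 = s (x1 - x3) - y1 mod 37 = 9 * (6 - 32) - 36 = 26

2P = (32, 26)


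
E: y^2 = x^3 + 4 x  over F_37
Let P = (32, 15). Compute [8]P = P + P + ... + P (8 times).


k = 8 = 1000_2 (binary, LSB first: 0001)
Double-and-add from P = (32, 15):
  bit 0 = 0: acc unchanged = O
  bit 1 = 0: acc unchanged = O
  bit 2 = 0: acc unchanged = O
  bit 3 = 1: acc = O + (21, 13) = (21, 13)

8P = (21, 13)


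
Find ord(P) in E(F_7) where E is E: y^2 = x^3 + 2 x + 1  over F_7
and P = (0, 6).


Compute successive multiples of P until we hit O:
  1P = (0, 6)
  2P = (1, 2)
  3P = (1, 5)
  4P = (0, 1)
  5P = O

ord(P) = 5


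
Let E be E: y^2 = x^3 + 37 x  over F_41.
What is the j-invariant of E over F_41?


Delta = -16(4 a^3 + 27 b^2) mod 41 = 37
-1728 * (4 a)^3 = -1728 * (4*37)^3 mod 41 = 17
j = 17 * 37^(-1) mod 41 = 6

j = 6 (mod 41)


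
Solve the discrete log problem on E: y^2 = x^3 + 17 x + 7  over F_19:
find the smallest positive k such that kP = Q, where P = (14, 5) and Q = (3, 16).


Enumerate multiples of P until we hit Q = (3, 16):
  1P = (14, 5)
  2P = (8, 16)
  3P = (3, 16)
Match found at i = 3.

k = 3


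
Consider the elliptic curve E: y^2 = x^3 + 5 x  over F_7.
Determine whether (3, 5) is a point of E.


Check whether y^2 = x^3 + 5 x + 0 (mod 7) for (x, y) = (3, 5).
LHS: y^2 = 5^2 mod 7 = 4
RHS: x^3 + 5 x + 0 = 3^3 + 5*3 + 0 mod 7 = 0
LHS != RHS

No, not on the curve


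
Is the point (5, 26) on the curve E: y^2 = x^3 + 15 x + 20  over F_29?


Check whether y^2 = x^3 + 15 x + 20 (mod 29) for (x, y) = (5, 26).
LHS: y^2 = 26^2 mod 29 = 9
RHS: x^3 + 15 x + 20 = 5^3 + 15*5 + 20 mod 29 = 17
LHS != RHS

No, not on the curve


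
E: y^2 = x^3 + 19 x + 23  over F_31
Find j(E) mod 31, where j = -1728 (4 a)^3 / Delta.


Delta = -16(4 a^3 + 27 b^2) mod 31 = 19
-1728 * (4 a)^3 = -1728 * (4*19)^3 mod 31 = 4
j = 4 * 19^(-1) mod 31 = 10

j = 10 (mod 31)


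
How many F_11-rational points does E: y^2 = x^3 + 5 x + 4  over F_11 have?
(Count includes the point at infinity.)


For each x in F_11, count y with y^2 = x^3 + 5 x + 4 mod 11:
  x = 0: RHS = 4, y in [2, 9]  -> 2 point(s)
  x = 2: RHS = 0, y in [0]  -> 1 point(s)
  x = 4: RHS = 0, y in [0]  -> 1 point(s)
  x = 5: RHS = 0, y in [0]  -> 1 point(s)
  x = 10: RHS = 9, y in [3, 8]  -> 2 point(s)
Affine points: 7. Add the point at infinity: total = 8.

#E(F_11) = 8


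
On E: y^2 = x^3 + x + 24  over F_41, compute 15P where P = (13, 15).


k = 15 = 1111_2 (binary, LSB first: 1111)
Double-and-add from P = (13, 15):
  bit 0 = 1: acc = O + (13, 15) = (13, 15)
  bit 1 = 1: acc = (13, 15) + (10, 3) = (34, 24)
  bit 2 = 1: acc = (34, 24) + (31, 30) = (21, 32)
  bit 3 = 1: acc = (21, 32) + (16, 35) = (6, 0)

15P = (6, 0)


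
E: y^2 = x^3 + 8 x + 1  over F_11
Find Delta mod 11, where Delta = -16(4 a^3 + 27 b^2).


4 a^3 + 27 b^2 = 4*8^3 + 27*1^2 = 2048 + 27 = 2075
Delta = -16 * (2075) = -33200
Delta mod 11 = 9

Delta = 9 (mod 11)


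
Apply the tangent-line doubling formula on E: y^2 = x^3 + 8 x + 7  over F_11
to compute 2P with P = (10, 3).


Doubling: s = (3 x1^2 + a) / (2 y1)
s = (3*10^2 + 8) / (2*3) mod 11 = 0
x3 = s^2 - 2 x1 mod 11 = 0^2 - 2*10 = 2
y3 = s (x1 - x3) - y1 mod 11 = 0 * (10 - 2) - 3 = 8

2P = (2, 8)


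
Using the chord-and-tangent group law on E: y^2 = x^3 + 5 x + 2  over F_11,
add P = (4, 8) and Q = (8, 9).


P != Q, so use the chord formula.
s = (y2 - y1) / (x2 - x1) = (1) / (4) mod 11 = 3
x3 = s^2 - x1 - x2 mod 11 = 3^2 - 4 - 8 = 8
y3 = s (x1 - x3) - y1 mod 11 = 3 * (4 - 8) - 8 = 2

P + Q = (8, 2)


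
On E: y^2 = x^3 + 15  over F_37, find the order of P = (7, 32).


Compute successive multiples of P until we hit O:
  1P = (7, 32)
  2P = (33, 32)
  3P = (34, 5)
  4P = (34, 32)
  5P = (33, 5)
  6P = (7, 5)
  7P = O

ord(P) = 7


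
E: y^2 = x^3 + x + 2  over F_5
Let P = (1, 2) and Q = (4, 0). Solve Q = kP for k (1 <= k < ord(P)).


Enumerate multiples of P until we hit Q = (4, 0):
  1P = (1, 2)
  2P = (4, 0)
Match found at i = 2.

k = 2


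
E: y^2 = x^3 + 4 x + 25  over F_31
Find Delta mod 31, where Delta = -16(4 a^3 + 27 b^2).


4 a^3 + 27 b^2 = 4*4^3 + 27*25^2 = 256 + 16875 = 17131
Delta = -16 * (17131) = -274096
Delta mod 31 = 6

Delta = 6 (mod 31)


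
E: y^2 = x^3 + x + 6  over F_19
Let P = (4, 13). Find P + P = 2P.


Doubling: s = (3 x1^2 + a) / (2 y1)
s = (3*4^2 + 1) / (2*13) mod 19 = 7
x3 = s^2 - 2 x1 mod 19 = 7^2 - 2*4 = 3
y3 = s (x1 - x3) - y1 mod 19 = 7 * (4 - 3) - 13 = 13

2P = (3, 13)


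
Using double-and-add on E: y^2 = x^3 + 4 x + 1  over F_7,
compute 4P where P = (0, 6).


k = 4 = 100_2 (binary, LSB first: 001)
Double-and-add from P = (0, 6):
  bit 0 = 0: acc unchanged = O
  bit 1 = 0: acc unchanged = O
  bit 2 = 1: acc = O + (0, 1) = (0, 1)

4P = (0, 1)


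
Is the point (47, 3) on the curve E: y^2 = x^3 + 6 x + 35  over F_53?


Check whether y^2 = x^3 + 6 x + 35 (mod 53) for (x, y) = (47, 3).
LHS: y^2 = 3^2 mod 53 = 9
RHS: x^3 + 6 x + 35 = 47^3 + 6*47 + 35 mod 53 = 48
LHS != RHS

No, not on the curve


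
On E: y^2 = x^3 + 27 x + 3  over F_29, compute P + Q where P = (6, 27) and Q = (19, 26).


P != Q, so use the chord formula.
s = (y2 - y1) / (x2 - x1) = (28) / (13) mod 29 = 20
x3 = s^2 - x1 - x2 mod 29 = 20^2 - 6 - 19 = 27
y3 = s (x1 - x3) - y1 mod 29 = 20 * (6 - 27) - 27 = 17

P + Q = (27, 17)


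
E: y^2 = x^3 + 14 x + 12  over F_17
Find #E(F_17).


For each x in F_17, count y with y^2 = x^3 + 14 x + 12 mod 17:
  x = 3: RHS = 13, y in [8, 9]  -> 2 point(s)
  x = 4: RHS = 13, y in [8, 9]  -> 2 point(s)
  x = 9: RHS = 0, y in [0]  -> 1 point(s)
  x = 10: RHS = 13, y in [8, 9]  -> 2 point(s)
  x = 11: RHS = 1, y in [1, 16]  -> 2 point(s)
  x = 12: RHS = 4, y in [2, 15]  -> 2 point(s)
Affine points: 11. Add the point at infinity: total = 12.

#E(F_17) = 12


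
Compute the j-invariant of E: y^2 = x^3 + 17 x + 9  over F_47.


Delta = -16(4 a^3 + 27 b^2) mod 47 = 21
-1728 * (4 a)^3 = -1728 * (4*17)^3 mod 47 = 22
j = 22 * 21^(-1) mod 47 = 10

j = 10 (mod 47)


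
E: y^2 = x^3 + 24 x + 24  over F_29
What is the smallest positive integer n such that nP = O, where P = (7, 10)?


Compute successive multiples of P until we hit O:
  1P = (7, 10)
  2P = (28, 12)
  3P = (14, 28)
  4P = (1, 22)
  5P = (25, 26)
  6P = (25, 3)
  7P = (1, 7)
  8P = (14, 1)
  ... (continuing to 11P)
  11P = O

ord(P) = 11


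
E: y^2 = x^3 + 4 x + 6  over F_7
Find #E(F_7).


For each x in F_7, count y with y^2 = x^3 + 4 x + 6 mod 7:
  x = 1: RHS = 4, y in [2, 5]  -> 2 point(s)
  x = 2: RHS = 1, y in [1, 6]  -> 2 point(s)
  x = 4: RHS = 2, y in [3, 4]  -> 2 point(s)
  x = 5: RHS = 4, y in [2, 5]  -> 2 point(s)
  x = 6: RHS = 1, y in [1, 6]  -> 2 point(s)
Affine points: 10. Add the point at infinity: total = 11.

#E(F_7) = 11


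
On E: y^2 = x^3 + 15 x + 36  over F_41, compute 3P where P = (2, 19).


k = 3 = 11_2 (binary, LSB first: 11)
Double-and-add from P = (2, 19):
  bit 0 = 1: acc = O + (2, 19) = (2, 19)
  bit 1 = 1: acc = (2, 19) + (36, 0) = (2, 22)

3P = (2, 22)


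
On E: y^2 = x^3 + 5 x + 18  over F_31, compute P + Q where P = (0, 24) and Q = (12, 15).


P != Q, so use the chord formula.
s = (y2 - y1) / (x2 - x1) = (22) / (12) mod 31 = 7
x3 = s^2 - x1 - x2 mod 31 = 7^2 - 0 - 12 = 6
y3 = s (x1 - x3) - y1 mod 31 = 7 * (0 - 6) - 24 = 27

P + Q = (6, 27)


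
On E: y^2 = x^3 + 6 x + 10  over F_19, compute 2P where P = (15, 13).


Doubling: s = (3 x1^2 + a) / (2 y1)
s = (3*15^2 + 6) / (2*13) mod 19 = 5
x3 = s^2 - 2 x1 mod 19 = 5^2 - 2*15 = 14
y3 = s (x1 - x3) - y1 mod 19 = 5 * (15 - 14) - 13 = 11

2P = (14, 11)


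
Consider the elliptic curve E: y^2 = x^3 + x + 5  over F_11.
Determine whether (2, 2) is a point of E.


Check whether y^2 = x^3 + 1 x + 5 (mod 11) for (x, y) = (2, 2).
LHS: y^2 = 2^2 mod 11 = 4
RHS: x^3 + 1 x + 5 = 2^3 + 1*2 + 5 mod 11 = 4
LHS = RHS

Yes, on the curve


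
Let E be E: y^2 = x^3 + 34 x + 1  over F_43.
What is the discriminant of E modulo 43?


4 a^3 + 27 b^2 = 4*34^3 + 27*1^2 = 157216 + 27 = 157243
Delta = -16 * (157243) = -2515888
Delta mod 43 = 42

Delta = 42 (mod 43)


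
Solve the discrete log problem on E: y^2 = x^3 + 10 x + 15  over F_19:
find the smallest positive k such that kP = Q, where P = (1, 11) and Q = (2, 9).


Enumerate multiples of P until we hit Q = (2, 9):
  1P = (1, 11)
  2P = (2, 10)
  3P = (17, 5)
  4P = (5, 0)
  5P = (17, 14)
  6P = (2, 9)
Match found at i = 6.

k = 6


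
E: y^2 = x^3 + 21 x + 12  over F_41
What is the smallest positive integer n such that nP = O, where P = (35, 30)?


Compute successive multiples of P until we hit O:
  1P = (35, 30)
  2P = (28, 24)
  3P = (3, 15)
  4P = (24, 20)
  5P = (14, 4)
  6P = (31, 14)
  7P = (32, 23)
  8P = (25, 7)
  ... (continuing to 44P)
  44P = O

ord(P) = 44


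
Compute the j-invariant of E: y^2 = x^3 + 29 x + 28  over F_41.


Delta = -16(4 a^3 + 27 b^2) mod 41 = 28
-1728 * (4 a)^3 = -1728 * (4*29)^3 mod 41 = 8
j = 8 * 28^(-1) mod 41 = 12

j = 12 (mod 41)


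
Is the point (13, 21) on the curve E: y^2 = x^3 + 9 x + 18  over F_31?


Check whether y^2 = x^3 + 9 x + 18 (mod 31) for (x, y) = (13, 21).
LHS: y^2 = 21^2 mod 31 = 7
RHS: x^3 + 9 x + 18 = 13^3 + 9*13 + 18 mod 31 = 7
LHS = RHS

Yes, on the curve


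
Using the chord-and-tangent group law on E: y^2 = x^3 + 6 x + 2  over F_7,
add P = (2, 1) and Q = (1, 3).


P != Q, so use the chord formula.
s = (y2 - y1) / (x2 - x1) = (2) / (6) mod 7 = 5
x3 = s^2 - x1 - x2 mod 7 = 5^2 - 2 - 1 = 1
y3 = s (x1 - x3) - y1 mod 7 = 5 * (2 - 1) - 1 = 4

P + Q = (1, 4)


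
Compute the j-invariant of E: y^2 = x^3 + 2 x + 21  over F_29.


Delta = -16(4 a^3 + 27 b^2) mod 29 = 28
-1728 * (4 a)^3 = -1728 * (4*2)^3 mod 29 = 25
j = 25 * 28^(-1) mod 29 = 4

j = 4 (mod 29)


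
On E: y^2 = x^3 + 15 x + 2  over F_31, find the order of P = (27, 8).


Compute successive multiples of P until we hit O:
  1P = (27, 8)
  2P = (12, 22)
  3P = (1, 7)
  4P = (8, 13)
  5P = (5, 27)
  6P = (18, 11)
  7P = (24, 22)
  8P = (19, 27)
  ... (continuing to 35P)
  35P = O

ord(P) = 35


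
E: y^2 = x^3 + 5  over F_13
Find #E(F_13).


For each x in F_13, count y with y^2 = x^3 + 0 x + 5 mod 13:
  x = 2: RHS = 0, y in [0]  -> 1 point(s)
  x = 4: RHS = 4, y in [2, 11]  -> 2 point(s)
  x = 5: RHS = 0, y in [0]  -> 1 point(s)
  x = 6: RHS = 0, y in [0]  -> 1 point(s)
  x = 7: RHS = 10, y in [6, 7]  -> 2 point(s)
  x = 8: RHS = 10, y in [6, 7]  -> 2 point(s)
  x = 10: RHS = 4, y in [2, 11]  -> 2 point(s)
  x = 11: RHS = 10, y in [6, 7]  -> 2 point(s)
  x = 12: RHS = 4, y in [2, 11]  -> 2 point(s)
Affine points: 15. Add the point at infinity: total = 16.

#E(F_13) = 16


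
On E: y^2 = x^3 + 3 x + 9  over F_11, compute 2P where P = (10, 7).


Doubling: s = (3 x1^2 + a) / (2 y1)
s = (3*10^2 + 3) / (2*7) mod 11 = 2
x3 = s^2 - 2 x1 mod 11 = 2^2 - 2*10 = 6
y3 = s (x1 - x3) - y1 mod 11 = 2 * (10 - 6) - 7 = 1

2P = (6, 1)


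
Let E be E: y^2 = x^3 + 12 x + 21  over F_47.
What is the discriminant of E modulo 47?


4 a^3 + 27 b^2 = 4*12^3 + 27*21^2 = 6912 + 11907 = 18819
Delta = -16 * (18819) = -301104
Delta mod 47 = 25

Delta = 25 (mod 47)


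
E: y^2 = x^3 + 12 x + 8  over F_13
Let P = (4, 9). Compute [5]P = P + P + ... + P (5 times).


k = 5 = 101_2 (binary, LSB first: 101)
Double-and-add from P = (4, 9):
  bit 0 = 1: acc = O + (4, 9) = (4, 9)
  bit 1 = 0: acc unchanged = (4, 9)
  bit 2 = 1: acc = (4, 9) + (10, 6) = (9, 0)

5P = (9, 0)


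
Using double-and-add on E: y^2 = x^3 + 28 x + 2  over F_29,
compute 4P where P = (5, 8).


k = 4 = 100_2 (binary, LSB first: 001)
Double-and-add from P = (5, 8):
  bit 0 = 0: acc unchanged = O
  bit 1 = 0: acc unchanged = O
  bit 2 = 1: acc = O + (5, 21) = (5, 21)

4P = (5, 21)


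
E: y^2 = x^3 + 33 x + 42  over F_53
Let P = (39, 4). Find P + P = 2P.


Doubling: s = (3 x1^2 + a) / (2 y1)
s = (3*39^2 + 33) / (2*4) mod 53 = 18
x3 = s^2 - 2 x1 mod 53 = 18^2 - 2*39 = 34
y3 = s (x1 - x3) - y1 mod 53 = 18 * (39 - 34) - 4 = 33

2P = (34, 33)


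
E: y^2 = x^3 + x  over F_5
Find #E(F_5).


For each x in F_5, count y with y^2 = x^3 + 1 x + 0 mod 5:
  x = 0: RHS = 0, y in [0]  -> 1 point(s)
  x = 2: RHS = 0, y in [0]  -> 1 point(s)
  x = 3: RHS = 0, y in [0]  -> 1 point(s)
Affine points: 3. Add the point at infinity: total = 4.

#E(F_5) = 4


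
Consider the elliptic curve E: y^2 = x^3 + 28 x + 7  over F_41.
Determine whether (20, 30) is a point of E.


Check whether y^2 = x^3 + 28 x + 7 (mod 41) for (x, y) = (20, 30).
LHS: y^2 = 30^2 mod 41 = 39
RHS: x^3 + 28 x + 7 = 20^3 + 28*20 + 7 mod 41 = 39
LHS = RHS

Yes, on the curve


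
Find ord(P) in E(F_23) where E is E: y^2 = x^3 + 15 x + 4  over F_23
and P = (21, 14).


Compute successive multiples of P until we hit O:
  1P = (21, 14)
  2P = (12, 7)
  3P = (19, 8)
  4P = (15, 4)
  5P = (0, 21)
  6P = (20, 1)
  7P = (13, 21)
  8P = (16, 19)
  ... (continuing to 21P)
  21P = O

ord(P) = 21


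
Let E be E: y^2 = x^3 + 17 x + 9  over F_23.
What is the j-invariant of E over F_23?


Delta = -16(4 a^3 + 27 b^2) mod 23 = 15
-1728 * (4 a)^3 = -1728 * (4*17)^3 mod 23 = 3
j = 3 * 15^(-1) mod 23 = 14

j = 14 (mod 23)


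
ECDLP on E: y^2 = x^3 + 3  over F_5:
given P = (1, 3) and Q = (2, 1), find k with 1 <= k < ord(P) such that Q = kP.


Enumerate multiples of P until we hit Q = (2, 1):
  1P = (1, 3)
  2P = (2, 4)
  3P = (3, 0)
  4P = (2, 1)
Match found at i = 4.

k = 4


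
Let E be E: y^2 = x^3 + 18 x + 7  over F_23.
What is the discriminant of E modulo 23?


4 a^3 + 27 b^2 = 4*18^3 + 27*7^2 = 23328 + 1323 = 24651
Delta = -16 * (24651) = -394416
Delta mod 23 = 11

Delta = 11 (mod 23)


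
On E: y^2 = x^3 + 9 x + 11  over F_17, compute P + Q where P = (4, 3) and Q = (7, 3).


P != Q, so use the chord formula.
s = (y2 - y1) / (x2 - x1) = (0) / (3) mod 17 = 0
x3 = s^2 - x1 - x2 mod 17 = 0^2 - 4 - 7 = 6
y3 = s (x1 - x3) - y1 mod 17 = 0 * (4 - 6) - 3 = 14

P + Q = (6, 14)


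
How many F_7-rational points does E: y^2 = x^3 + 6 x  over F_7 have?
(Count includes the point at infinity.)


For each x in F_7, count y with y^2 = x^3 + 6 x + 0 mod 7:
  x = 0: RHS = 0, y in [0]  -> 1 point(s)
  x = 1: RHS = 0, y in [0]  -> 1 point(s)
  x = 4: RHS = 4, y in [2, 5]  -> 2 point(s)
  x = 5: RHS = 1, y in [1, 6]  -> 2 point(s)
  x = 6: RHS = 0, y in [0]  -> 1 point(s)
Affine points: 7. Add the point at infinity: total = 8.

#E(F_7) = 8


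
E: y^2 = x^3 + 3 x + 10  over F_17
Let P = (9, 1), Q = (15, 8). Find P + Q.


P != Q, so use the chord formula.
s = (y2 - y1) / (x2 - x1) = (7) / (6) mod 17 = 4
x3 = s^2 - x1 - x2 mod 17 = 4^2 - 9 - 15 = 9
y3 = s (x1 - x3) - y1 mod 17 = 4 * (9 - 9) - 1 = 16

P + Q = (9, 16)


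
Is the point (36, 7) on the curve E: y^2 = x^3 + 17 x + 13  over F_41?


Check whether y^2 = x^3 + 17 x + 13 (mod 41) for (x, y) = (36, 7).
LHS: y^2 = 7^2 mod 41 = 8
RHS: x^3 + 17 x + 13 = 36^3 + 17*36 + 13 mod 41 = 8
LHS = RHS

Yes, on the curve


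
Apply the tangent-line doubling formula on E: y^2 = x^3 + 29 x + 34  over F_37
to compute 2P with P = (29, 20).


Doubling: s = (3 x1^2 + a) / (2 y1)
s = (3*29^2 + 29) / (2*20) mod 37 = 12
x3 = s^2 - 2 x1 mod 37 = 12^2 - 2*29 = 12
y3 = s (x1 - x3) - y1 mod 37 = 12 * (29 - 12) - 20 = 36

2P = (12, 36)


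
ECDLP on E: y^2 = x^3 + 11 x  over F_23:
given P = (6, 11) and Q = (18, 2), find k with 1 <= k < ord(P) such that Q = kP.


Enumerate multiples of P until we hit Q = (18, 2):
  1P = (6, 11)
  2P = (4, 4)
  3P = (8, 5)
  4P = (18, 2)
Match found at i = 4.

k = 4


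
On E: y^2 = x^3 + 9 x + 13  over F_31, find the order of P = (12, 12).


Compute successive multiples of P until we hit O:
  1P = (12, 12)
  2P = (8, 15)
  3P = (29, 24)
  4P = (23, 24)
  5P = (10, 24)
  6P = (14, 0)
  7P = (10, 7)
  8P = (23, 7)
  ... (continuing to 12P)
  12P = O

ord(P) = 12


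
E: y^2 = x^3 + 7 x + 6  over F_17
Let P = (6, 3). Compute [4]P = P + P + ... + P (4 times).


k = 4 = 100_2 (binary, LSB first: 001)
Double-and-add from P = (6, 3):
  bit 0 = 0: acc unchanged = O
  bit 1 = 0: acc unchanged = O
  bit 2 = 1: acc = O + (4, 8) = (4, 8)

4P = (4, 8)


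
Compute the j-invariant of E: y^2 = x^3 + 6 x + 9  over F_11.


Delta = -16(4 a^3 + 27 b^2) mod 11 = 2
-1728 * (4 a)^3 = -1728 * (4*6)^3 mod 11 = 3
j = 3 * 2^(-1) mod 11 = 7

j = 7 (mod 11)


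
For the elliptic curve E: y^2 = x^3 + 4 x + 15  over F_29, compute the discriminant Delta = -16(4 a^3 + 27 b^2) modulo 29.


4 a^3 + 27 b^2 = 4*4^3 + 27*15^2 = 256 + 6075 = 6331
Delta = -16 * (6331) = -101296
Delta mod 29 = 1

Delta = 1 (mod 29)


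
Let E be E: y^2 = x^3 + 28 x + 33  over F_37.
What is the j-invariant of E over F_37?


Delta = -16(4 a^3 + 27 b^2) mod 37 = 6
-1728 * (4 a)^3 = -1728 * (4*28)^3 mod 37 = 11
j = 11 * 6^(-1) mod 37 = 8

j = 8 (mod 37)


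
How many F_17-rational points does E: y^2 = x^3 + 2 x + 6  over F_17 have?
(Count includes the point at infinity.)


For each x in F_17, count y with y^2 = x^3 + 2 x + 6 mod 17:
  x = 1: RHS = 9, y in [3, 14]  -> 2 point(s)
  x = 2: RHS = 1, y in [1, 16]  -> 2 point(s)
  x = 6: RHS = 13, y in [8, 9]  -> 2 point(s)
  x = 11: RHS = 16, y in [4, 13]  -> 2 point(s)
  x = 13: RHS = 2, y in [6, 11]  -> 2 point(s)
Affine points: 10. Add the point at infinity: total = 11.

#E(F_17) = 11


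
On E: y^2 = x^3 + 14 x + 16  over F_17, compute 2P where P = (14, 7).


Doubling: s = (3 x1^2 + a) / (2 y1)
s = (3*14^2 + 14) / (2*7) mod 17 = 9
x3 = s^2 - 2 x1 mod 17 = 9^2 - 2*14 = 2
y3 = s (x1 - x3) - y1 mod 17 = 9 * (14 - 2) - 7 = 16

2P = (2, 16)


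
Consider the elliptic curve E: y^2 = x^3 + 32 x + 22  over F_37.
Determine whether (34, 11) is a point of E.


Check whether y^2 = x^3 + 32 x + 22 (mod 37) for (x, y) = (34, 11).
LHS: y^2 = 11^2 mod 37 = 10
RHS: x^3 + 32 x + 22 = 34^3 + 32*34 + 22 mod 37 = 10
LHS = RHS

Yes, on the curve


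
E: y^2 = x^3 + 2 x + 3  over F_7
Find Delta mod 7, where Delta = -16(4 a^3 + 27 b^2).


4 a^3 + 27 b^2 = 4*2^3 + 27*3^2 = 32 + 243 = 275
Delta = -16 * (275) = -4400
Delta mod 7 = 3

Delta = 3 (mod 7)


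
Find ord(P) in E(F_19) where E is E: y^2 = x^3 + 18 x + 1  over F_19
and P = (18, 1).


Compute successive multiples of P until we hit O:
  1P = (18, 1)
  2P = (3, 14)
  3P = (5, 8)
  4P = (0, 1)
  5P = (1, 18)
  6P = (1, 1)
  7P = (0, 18)
  8P = (5, 11)
  ... (continuing to 11P)
  11P = O

ord(P) = 11


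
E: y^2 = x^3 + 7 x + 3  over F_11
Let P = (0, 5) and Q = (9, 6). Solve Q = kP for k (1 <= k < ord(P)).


Enumerate multiples of P until we hit Q = (9, 6):
  1P = (0, 5)
  2P = (5, 8)
  3P = (9, 5)
  4P = (2, 6)
  5P = (1, 0)
  6P = (2, 5)
  7P = (9, 6)
Match found at i = 7.

k = 7


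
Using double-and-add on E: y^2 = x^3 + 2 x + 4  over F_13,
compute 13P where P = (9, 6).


k = 13 = 1101_2 (binary, LSB first: 1011)
Double-and-add from P = (9, 6):
  bit 0 = 1: acc = O + (9, 6) = (9, 6)
  bit 1 = 0: acc unchanged = (9, 6)
  bit 2 = 1: acc = (9, 6) + (5, 10) = (0, 11)
  bit 3 = 1: acc = (0, 11) + (7, 7) = (5, 3)

13P = (5, 3)


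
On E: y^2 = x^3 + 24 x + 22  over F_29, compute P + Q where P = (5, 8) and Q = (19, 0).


P != Q, so use the chord formula.
s = (y2 - y1) / (x2 - x1) = (21) / (14) mod 29 = 16
x3 = s^2 - x1 - x2 mod 29 = 16^2 - 5 - 19 = 0
y3 = s (x1 - x3) - y1 mod 29 = 16 * (5 - 0) - 8 = 14

P + Q = (0, 14)


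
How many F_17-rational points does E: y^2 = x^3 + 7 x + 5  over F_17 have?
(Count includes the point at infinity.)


For each x in F_17, count y with y^2 = x^3 + 7 x + 5 mod 17:
  x = 1: RHS = 13, y in [8, 9]  -> 2 point(s)
  x = 3: RHS = 2, y in [6, 11]  -> 2 point(s)
  x = 6: RHS = 8, y in [5, 12]  -> 2 point(s)
  x = 9: RHS = 15, y in [7, 10]  -> 2 point(s)
  x = 10: RHS = 4, y in [2, 15]  -> 2 point(s)
  x = 11: RHS = 2, y in [6, 11]  -> 2 point(s)
  x = 12: RHS = 15, y in [7, 10]  -> 2 point(s)
  x = 13: RHS = 15, y in [7, 10]  -> 2 point(s)
  x = 14: RHS = 8, y in [5, 12]  -> 2 point(s)
  x = 15: RHS = 0, y in [0]  -> 1 point(s)
Affine points: 19. Add the point at infinity: total = 20.

#E(F_17) = 20


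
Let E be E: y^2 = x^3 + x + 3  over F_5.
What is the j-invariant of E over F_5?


Delta = -16(4 a^3 + 27 b^2) mod 5 = 3
-1728 * (4 a)^3 = -1728 * (4*1)^3 mod 5 = 3
j = 3 * 3^(-1) mod 5 = 1

j = 1 (mod 5)


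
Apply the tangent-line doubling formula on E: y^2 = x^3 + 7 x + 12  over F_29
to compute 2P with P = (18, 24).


Doubling: s = (3 x1^2 + a) / (2 y1)
s = (3*18^2 + 7) / (2*24) mod 29 = 21
x3 = s^2 - 2 x1 mod 29 = 21^2 - 2*18 = 28
y3 = s (x1 - x3) - y1 mod 29 = 21 * (18 - 28) - 24 = 27

2P = (28, 27)


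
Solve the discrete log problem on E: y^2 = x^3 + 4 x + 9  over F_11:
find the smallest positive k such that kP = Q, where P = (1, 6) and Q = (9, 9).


Enumerate multiples of P until we hit Q = (9, 9):
  1P = (1, 6)
  2P = (3, 2)
  3P = (0, 3)
  4P = (8, 6)
  5P = (2, 5)
  6P = (9, 2)
  7P = (4, 1)
  8P = (10, 9)
  9P = (5, 0)
  10P = (10, 2)
  11P = (4, 10)
  12P = (9, 9)
Match found at i = 12.

k = 12


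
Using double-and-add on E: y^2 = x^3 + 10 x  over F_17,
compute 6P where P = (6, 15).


k = 6 = 110_2 (binary, LSB first: 011)
Double-and-add from P = (6, 15):
  bit 0 = 0: acc unchanged = O
  bit 1 = 1: acc = O + (4, 11) = (4, 11)
  bit 2 = 1: acc = (4, 11) + (13, 7) = (13, 10)

6P = (13, 10)


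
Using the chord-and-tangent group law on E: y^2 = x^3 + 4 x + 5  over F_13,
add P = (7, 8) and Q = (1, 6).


P != Q, so use the chord formula.
s = (y2 - y1) / (x2 - x1) = (11) / (7) mod 13 = 9
x3 = s^2 - x1 - x2 mod 13 = 9^2 - 7 - 1 = 8
y3 = s (x1 - x3) - y1 mod 13 = 9 * (7 - 8) - 8 = 9

P + Q = (8, 9)


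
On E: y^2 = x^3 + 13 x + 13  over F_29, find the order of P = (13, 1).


Compute successive multiples of P until we hit O:
  1P = (13, 1)
  2P = (4, 19)
  3P = (16, 5)
  4P = (5, 0)
  5P = (16, 24)
  6P = (4, 10)
  7P = (13, 28)
  8P = O

ord(P) = 8


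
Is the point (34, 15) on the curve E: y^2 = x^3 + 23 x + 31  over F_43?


Check whether y^2 = x^3 + 23 x + 31 (mod 43) for (x, y) = (34, 15).
LHS: y^2 = 15^2 mod 43 = 10
RHS: x^3 + 23 x + 31 = 34^3 + 23*34 + 31 mod 43 = 41
LHS != RHS

No, not on the curve


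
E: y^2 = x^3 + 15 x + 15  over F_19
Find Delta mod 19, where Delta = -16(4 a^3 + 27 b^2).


4 a^3 + 27 b^2 = 4*15^3 + 27*15^2 = 13500 + 6075 = 19575
Delta = -16 * (19575) = -313200
Delta mod 19 = 15

Delta = 15 (mod 19)


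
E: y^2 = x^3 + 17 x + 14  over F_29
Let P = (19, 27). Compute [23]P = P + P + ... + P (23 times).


k = 23 = 10111_2 (binary, LSB first: 11101)
Double-and-add from P = (19, 27):
  bit 0 = 1: acc = O + (19, 27) = (19, 27)
  bit 1 = 1: acc = (19, 27) + (13, 5) = (4, 28)
  bit 2 = 1: acc = (4, 28) + (10, 13) = (14, 26)
  bit 3 = 0: acc unchanged = (14, 26)
  bit 4 = 1: acc = (14, 26) + (27, 28) = (22, 4)

23P = (22, 4)


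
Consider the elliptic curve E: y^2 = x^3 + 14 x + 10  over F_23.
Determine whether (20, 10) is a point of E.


Check whether y^2 = x^3 + 14 x + 10 (mod 23) for (x, y) = (20, 10).
LHS: y^2 = 10^2 mod 23 = 8
RHS: x^3 + 14 x + 10 = 20^3 + 14*20 + 10 mod 23 = 10
LHS != RHS

No, not on the curve


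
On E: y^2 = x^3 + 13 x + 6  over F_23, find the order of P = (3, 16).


Compute successive multiples of P until we hit O:
  1P = (3, 16)
  2P = (20, 3)
  3P = (13, 16)
  4P = (7, 7)
  5P = (8, 1)
  6P = (21, 15)
  7P = (11, 10)
  8P = (11, 13)
  ... (continuing to 15P)
  15P = O

ord(P) = 15


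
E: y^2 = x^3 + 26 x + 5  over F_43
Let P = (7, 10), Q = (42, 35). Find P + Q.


P != Q, so use the chord formula.
s = (y2 - y1) / (x2 - x1) = (25) / (35) mod 43 = 13
x3 = s^2 - x1 - x2 mod 43 = 13^2 - 7 - 42 = 34
y3 = s (x1 - x3) - y1 mod 43 = 13 * (7 - 34) - 10 = 26

P + Q = (34, 26)


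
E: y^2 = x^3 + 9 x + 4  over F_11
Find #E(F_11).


For each x in F_11, count y with y^2 = x^3 + 9 x + 4 mod 11:
  x = 0: RHS = 4, y in [2, 9]  -> 2 point(s)
  x = 1: RHS = 3, y in [5, 6]  -> 2 point(s)
  x = 3: RHS = 3, y in [5, 6]  -> 2 point(s)
  x = 4: RHS = 5, y in [4, 7]  -> 2 point(s)
  x = 5: RHS = 9, y in [3, 8]  -> 2 point(s)
  x = 7: RHS = 3, y in [5, 6]  -> 2 point(s)
  x = 8: RHS = 5, y in [4, 7]  -> 2 point(s)
  x = 9: RHS = 0, y in [0]  -> 1 point(s)
  x = 10: RHS = 5, y in [4, 7]  -> 2 point(s)
Affine points: 17. Add the point at infinity: total = 18.

#E(F_11) = 18


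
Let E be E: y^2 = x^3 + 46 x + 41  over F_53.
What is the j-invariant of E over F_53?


Delta = -16(4 a^3 + 27 b^2) mod 53 = 24
-1728 * (4 a)^3 = -1728 * (4*46)^3 mod 53 = 2
j = 2 * 24^(-1) mod 53 = 31

j = 31 (mod 53)


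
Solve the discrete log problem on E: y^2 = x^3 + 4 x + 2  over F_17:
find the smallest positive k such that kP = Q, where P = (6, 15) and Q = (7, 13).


Enumerate multiples of P until we hit Q = (7, 13):
  1P = (6, 15)
  2P = (7, 13)
Match found at i = 2.

k = 2


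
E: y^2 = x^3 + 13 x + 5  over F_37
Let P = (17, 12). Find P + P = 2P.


Doubling: s = (3 x1^2 + a) / (2 y1)
s = (3*17^2 + 13) / (2*12) mod 37 = 12
x3 = s^2 - 2 x1 mod 37 = 12^2 - 2*17 = 36
y3 = s (x1 - x3) - y1 mod 37 = 12 * (17 - 36) - 12 = 19

2P = (36, 19)


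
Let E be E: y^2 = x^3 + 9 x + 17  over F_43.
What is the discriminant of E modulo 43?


4 a^3 + 27 b^2 = 4*9^3 + 27*17^2 = 2916 + 7803 = 10719
Delta = -16 * (10719) = -171504
Delta mod 43 = 23

Delta = 23 (mod 43)


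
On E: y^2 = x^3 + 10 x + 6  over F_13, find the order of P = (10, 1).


Compute successive multiples of P until we hit O:
  1P = (10, 1)
  2P = (7, 9)
  3P = (6, 10)
  4P = (11, 11)
  5P = (1, 11)
  6P = (5, 5)
  7P = (8, 0)
  8P = (5, 8)
  ... (continuing to 14P)
  14P = O

ord(P) = 14


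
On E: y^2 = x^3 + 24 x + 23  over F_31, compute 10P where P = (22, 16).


k = 10 = 1010_2 (binary, LSB first: 0101)
Double-and-add from P = (22, 16):
  bit 0 = 0: acc unchanged = O
  bit 1 = 1: acc = O + (7, 21) = (7, 21)
  bit 2 = 0: acc unchanged = (7, 21)
  bit 3 = 1: acc = (7, 21) + (25, 29) = (8, 13)

10P = (8, 13)


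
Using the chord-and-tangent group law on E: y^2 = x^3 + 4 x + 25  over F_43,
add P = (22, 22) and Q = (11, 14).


P != Q, so use the chord formula.
s = (y2 - y1) / (x2 - x1) = (35) / (32) mod 43 = 32
x3 = s^2 - x1 - x2 mod 43 = 32^2 - 22 - 11 = 2
y3 = s (x1 - x3) - y1 mod 43 = 32 * (22 - 2) - 22 = 16

P + Q = (2, 16)


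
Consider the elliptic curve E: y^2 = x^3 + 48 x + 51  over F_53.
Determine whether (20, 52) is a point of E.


Check whether y^2 = x^3 + 48 x + 51 (mod 53) for (x, y) = (20, 52).
LHS: y^2 = 52^2 mod 53 = 1
RHS: x^3 + 48 x + 51 = 20^3 + 48*20 + 51 mod 53 = 1
LHS = RHS

Yes, on the curve


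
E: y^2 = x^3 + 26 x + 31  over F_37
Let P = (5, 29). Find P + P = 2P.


Doubling: s = (3 x1^2 + a) / (2 y1)
s = (3*5^2 + 26) / (2*29) mod 37 = 33
x3 = s^2 - 2 x1 mod 37 = 33^2 - 2*5 = 6
y3 = s (x1 - x3) - y1 mod 37 = 33 * (5 - 6) - 29 = 12

2P = (6, 12)


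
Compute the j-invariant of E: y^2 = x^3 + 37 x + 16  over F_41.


Delta = -16(4 a^3 + 27 b^2) mod 41 = 22
-1728 * (4 a)^3 = -1728 * (4*37)^3 mod 41 = 17
j = 17 * 22^(-1) mod 41 = 25

j = 25 (mod 41)


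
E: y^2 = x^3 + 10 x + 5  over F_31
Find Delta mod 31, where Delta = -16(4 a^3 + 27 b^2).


4 a^3 + 27 b^2 = 4*10^3 + 27*5^2 = 4000 + 675 = 4675
Delta = -16 * (4675) = -74800
Delta mod 31 = 3

Delta = 3 (mod 31)


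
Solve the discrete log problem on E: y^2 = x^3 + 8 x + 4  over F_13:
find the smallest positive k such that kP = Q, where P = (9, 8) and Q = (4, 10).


Enumerate multiples of P until we hit Q = (4, 10):
  1P = (9, 8)
  2P = (4, 3)
  3P = (1, 0)
  4P = (4, 10)
Match found at i = 4.

k = 4


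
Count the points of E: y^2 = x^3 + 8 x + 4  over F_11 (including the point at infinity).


For each x in F_11, count y with y^2 = x^3 + 8 x + 4 mod 11:
  x = 0: RHS = 4, y in [2, 9]  -> 2 point(s)
  x = 3: RHS = 0, y in [0]  -> 1 point(s)
  x = 4: RHS = 1, y in [1, 10]  -> 2 point(s)
  x = 5: RHS = 4, y in [2, 9]  -> 2 point(s)
  x = 6: RHS = 4, y in [2, 9]  -> 2 point(s)
Affine points: 9. Add the point at infinity: total = 10.

#E(F_11) = 10


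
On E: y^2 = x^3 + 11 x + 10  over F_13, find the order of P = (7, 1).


Compute successive multiples of P until we hit O:
  1P = (7, 1)
  2P = (0, 6)
  3P = (2, 1)
  4P = (4, 12)
  5P = (1, 3)
  6P = (8, 8)
  7P = (8, 5)
  8P = (1, 10)
  ... (continuing to 13P)
  13P = O

ord(P) = 13


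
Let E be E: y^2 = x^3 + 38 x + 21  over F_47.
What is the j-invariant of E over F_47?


Delta = -16(4 a^3 + 27 b^2) mod 47 = 11
-1728 * (4 a)^3 = -1728 * (4*38)^3 mod 47 = 24
j = 24 * 11^(-1) mod 47 = 15

j = 15 (mod 47)


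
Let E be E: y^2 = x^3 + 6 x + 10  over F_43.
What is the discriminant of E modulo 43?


4 a^3 + 27 b^2 = 4*6^3 + 27*10^2 = 864 + 2700 = 3564
Delta = -16 * (3564) = -57024
Delta mod 43 = 37

Delta = 37 (mod 43)


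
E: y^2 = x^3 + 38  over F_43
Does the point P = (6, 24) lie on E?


Check whether y^2 = x^3 + 0 x + 38 (mod 43) for (x, y) = (6, 24).
LHS: y^2 = 24^2 mod 43 = 17
RHS: x^3 + 0 x + 38 = 6^3 + 0*6 + 38 mod 43 = 39
LHS != RHS

No, not on the curve


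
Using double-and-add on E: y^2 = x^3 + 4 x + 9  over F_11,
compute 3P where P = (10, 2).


k = 3 = 11_2 (binary, LSB first: 11)
Double-and-add from P = (10, 2):
  bit 0 = 1: acc = O + (10, 2) = (10, 2)
  bit 1 = 1: acc = (10, 2) + (3, 2) = (9, 9)

3P = (9, 9)


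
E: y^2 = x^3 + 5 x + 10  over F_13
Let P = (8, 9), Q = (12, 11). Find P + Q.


P != Q, so use the chord formula.
s = (y2 - y1) / (x2 - x1) = (2) / (4) mod 13 = 7
x3 = s^2 - x1 - x2 mod 13 = 7^2 - 8 - 12 = 3
y3 = s (x1 - x3) - y1 mod 13 = 7 * (8 - 3) - 9 = 0

P + Q = (3, 0)


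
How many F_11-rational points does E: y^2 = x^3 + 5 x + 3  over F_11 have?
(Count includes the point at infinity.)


For each x in F_11, count y with y^2 = x^3 + 5 x + 3 mod 11:
  x = 0: RHS = 3, y in [5, 6]  -> 2 point(s)
  x = 1: RHS = 9, y in [3, 8]  -> 2 point(s)
  x = 3: RHS = 1, y in [1, 10]  -> 2 point(s)
  x = 8: RHS = 5, y in [4, 7]  -> 2 point(s)
Affine points: 8. Add the point at infinity: total = 9.

#E(F_11) = 9


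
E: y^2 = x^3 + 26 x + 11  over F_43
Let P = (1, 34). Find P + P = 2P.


Doubling: s = (3 x1^2 + a) / (2 y1)
s = (3*1^2 + 26) / (2*34) mod 43 = 39
x3 = s^2 - 2 x1 mod 43 = 39^2 - 2*1 = 14
y3 = s (x1 - x3) - y1 mod 43 = 39 * (1 - 14) - 34 = 18

2P = (14, 18)


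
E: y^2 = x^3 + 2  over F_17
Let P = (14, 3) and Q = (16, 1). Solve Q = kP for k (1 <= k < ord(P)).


Enumerate multiples of P until we hit Q = (16, 1):
  1P = (14, 3)
  2P = (5, 12)
  3P = (16, 16)
  4P = (8, 2)
  5P = (4, 10)
  6P = (0, 11)
  7P = (12, 8)
  8P = (10, 4)
  9P = (9, 0)
  10P = (10, 13)
  11P = (12, 9)
  12P = (0, 6)
  13P = (4, 7)
  14P = (8, 15)
  15P = (16, 1)
Match found at i = 15.

k = 15


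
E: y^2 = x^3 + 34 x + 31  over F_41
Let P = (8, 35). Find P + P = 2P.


Doubling: s = (3 x1^2 + a) / (2 y1)
s = (3*8^2 + 34) / (2*35) mod 41 = 29
x3 = s^2 - 2 x1 mod 41 = 29^2 - 2*8 = 5
y3 = s (x1 - x3) - y1 mod 41 = 29 * (8 - 5) - 35 = 11

2P = (5, 11)


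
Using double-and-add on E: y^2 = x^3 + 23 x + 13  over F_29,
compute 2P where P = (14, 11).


k = 2 = 10_2 (binary, LSB first: 01)
Double-and-add from P = (14, 11):
  bit 0 = 0: acc unchanged = O
  bit 1 = 1: acc = O + (7, 16) = (7, 16)

2P = (7, 16)


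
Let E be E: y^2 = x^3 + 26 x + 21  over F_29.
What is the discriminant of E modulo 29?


4 a^3 + 27 b^2 = 4*26^3 + 27*21^2 = 70304 + 11907 = 82211
Delta = -16 * (82211) = -1315376
Delta mod 29 = 6

Delta = 6 (mod 29)


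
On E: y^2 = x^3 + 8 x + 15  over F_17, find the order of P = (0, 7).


Compute successive multiples of P until we hit O:
  1P = (0, 7)
  2P = (9, 0)
  3P = (0, 10)
  4P = O

ord(P) = 4


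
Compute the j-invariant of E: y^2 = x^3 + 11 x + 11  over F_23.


Delta = -16(4 a^3 + 27 b^2) mod 23 = 15
-1728 * (4 a)^3 = -1728 * (4*11)^3 mod 23 = 1
j = 1 * 15^(-1) mod 23 = 20

j = 20 (mod 23)


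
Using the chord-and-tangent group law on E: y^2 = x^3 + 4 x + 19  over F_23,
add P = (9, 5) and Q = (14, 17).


P != Q, so use the chord formula.
s = (y2 - y1) / (x2 - x1) = (12) / (5) mod 23 = 7
x3 = s^2 - x1 - x2 mod 23 = 7^2 - 9 - 14 = 3
y3 = s (x1 - x3) - y1 mod 23 = 7 * (9 - 3) - 5 = 14

P + Q = (3, 14)


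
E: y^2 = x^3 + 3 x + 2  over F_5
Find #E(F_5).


For each x in F_5, count y with y^2 = x^3 + 3 x + 2 mod 5:
  x = 1: RHS = 1, y in [1, 4]  -> 2 point(s)
  x = 2: RHS = 1, y in [1, 4]  -> 2 point(s)
Affine points: 4. Add the point at infinity: total = 5.

#E(F_5) = 5
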